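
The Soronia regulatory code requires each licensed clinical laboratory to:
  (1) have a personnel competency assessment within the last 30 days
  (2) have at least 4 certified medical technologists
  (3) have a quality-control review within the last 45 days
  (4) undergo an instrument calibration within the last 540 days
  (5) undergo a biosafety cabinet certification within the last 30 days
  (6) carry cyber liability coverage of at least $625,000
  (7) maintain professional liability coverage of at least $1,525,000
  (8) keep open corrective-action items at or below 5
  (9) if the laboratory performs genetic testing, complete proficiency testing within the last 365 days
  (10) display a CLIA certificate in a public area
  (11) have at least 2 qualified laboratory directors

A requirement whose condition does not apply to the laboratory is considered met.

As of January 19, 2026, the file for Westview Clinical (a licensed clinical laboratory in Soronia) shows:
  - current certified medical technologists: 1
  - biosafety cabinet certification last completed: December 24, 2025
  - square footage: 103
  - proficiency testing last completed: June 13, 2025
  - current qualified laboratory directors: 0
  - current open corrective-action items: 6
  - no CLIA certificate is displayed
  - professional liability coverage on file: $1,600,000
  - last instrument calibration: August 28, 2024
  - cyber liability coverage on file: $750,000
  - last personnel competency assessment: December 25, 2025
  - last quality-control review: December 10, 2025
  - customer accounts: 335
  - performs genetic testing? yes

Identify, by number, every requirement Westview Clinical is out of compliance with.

1. personnel competency assessment 25 days ago vs limit 30 → met
2. certified medical technologists 1 < 4 → not met
3. quality-control review 40 days ago vs limit 45 → met
4. instrument calibration 509 days ago vs limit 540 → met
5. biosafety cabinet certification 26 days ago vs limit 30 → met
6. cyber liability coverage $750,000 ≥ $625,000 → met
7. professional liability coverage $1,600,000 ≥ $1,525,000 → met
8. open corrective-action items 6 > 5 → not met
9. condition 'performs genetic testing' holds; proficiency testing 220 days ago vs limit 365 → met
10. CLIA certificate absent → not met
11. qualified laboratory directors 0 < 2 → not met
Not met: 2, 8, 10, 11

2, 8, 10, 11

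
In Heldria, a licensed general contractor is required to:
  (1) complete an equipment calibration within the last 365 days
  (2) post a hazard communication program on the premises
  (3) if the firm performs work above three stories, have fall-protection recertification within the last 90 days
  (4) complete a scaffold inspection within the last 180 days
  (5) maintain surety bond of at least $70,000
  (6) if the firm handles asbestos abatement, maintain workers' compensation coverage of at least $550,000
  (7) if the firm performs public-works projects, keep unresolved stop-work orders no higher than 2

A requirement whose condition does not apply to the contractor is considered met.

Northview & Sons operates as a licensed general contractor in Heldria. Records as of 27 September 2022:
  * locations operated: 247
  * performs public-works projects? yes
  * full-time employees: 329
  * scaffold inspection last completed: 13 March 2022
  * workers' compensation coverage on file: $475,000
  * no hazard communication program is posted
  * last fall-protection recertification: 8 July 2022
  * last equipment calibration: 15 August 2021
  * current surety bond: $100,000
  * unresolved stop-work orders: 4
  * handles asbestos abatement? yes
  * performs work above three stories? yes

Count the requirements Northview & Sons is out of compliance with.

1. equipment calibration 408 days ago vs limit 365 → not met
2. hazard communication program absent → not met
3. condition 'performs work above three stories' holds; fall-protection recertification 81 days ago vs limit 90 → met
4. scaffold inspection 198 days ago vs limit 180 → not met
5. surety bond $100,000 ≥ $70,000 → met
6. condition 'handles asbestos abatement' holds; workers' compensation coverage $475,000 < $550,000 → not met
7. condition 'performs public-works projects' holds; unresolved stop-work orders 4 > 2 → not met
Not met: 5 of 7

5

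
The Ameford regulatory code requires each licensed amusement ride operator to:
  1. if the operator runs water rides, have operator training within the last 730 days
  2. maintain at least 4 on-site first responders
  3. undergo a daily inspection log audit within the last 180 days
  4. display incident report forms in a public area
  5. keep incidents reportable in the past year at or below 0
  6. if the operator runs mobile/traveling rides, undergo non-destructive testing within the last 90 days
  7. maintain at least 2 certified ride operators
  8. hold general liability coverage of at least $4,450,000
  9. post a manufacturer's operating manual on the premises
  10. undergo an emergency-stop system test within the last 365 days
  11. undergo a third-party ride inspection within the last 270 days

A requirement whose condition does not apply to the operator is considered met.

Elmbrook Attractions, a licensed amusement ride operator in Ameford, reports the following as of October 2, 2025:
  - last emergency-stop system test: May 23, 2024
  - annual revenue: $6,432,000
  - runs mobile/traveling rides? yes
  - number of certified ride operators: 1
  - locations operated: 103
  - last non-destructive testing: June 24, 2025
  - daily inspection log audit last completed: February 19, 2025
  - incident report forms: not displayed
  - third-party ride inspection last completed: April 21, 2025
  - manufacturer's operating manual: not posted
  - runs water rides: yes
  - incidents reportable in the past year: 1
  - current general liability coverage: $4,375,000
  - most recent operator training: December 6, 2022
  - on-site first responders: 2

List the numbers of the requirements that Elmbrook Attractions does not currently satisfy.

1, 2, 3, 4, 5, 6, 7, 8, 9, 10

1. condition 'runs water rides' holds; operator training 1031 days ago vs limit 730 → not met
2. on-site first responders 2 < 4 → not met
3. daily inspection log audit 225 days ago vs limit 180 → not met
4. incident report forms absent → not met
5. incidents reportable in the past year 1 > 0 → not met
6. condition 'runs mobile/traveling rides' holds; non-destructive testing 100 days ago vs limit 90 → not met
7. certified ride operators 1 < 2 → not met
8. general liability coverage $4,375,000 < $4,450,000 → not met
9. manufacturer's operating manual absent → not met
10. emergency-stop system test 497 days ago vs limit 365 → not met
11. third-party ride inspection 164 days ago vs limit 270 → met
Not met: 1, 2, 3, 4, 5, 6, 7, 8, 9, 10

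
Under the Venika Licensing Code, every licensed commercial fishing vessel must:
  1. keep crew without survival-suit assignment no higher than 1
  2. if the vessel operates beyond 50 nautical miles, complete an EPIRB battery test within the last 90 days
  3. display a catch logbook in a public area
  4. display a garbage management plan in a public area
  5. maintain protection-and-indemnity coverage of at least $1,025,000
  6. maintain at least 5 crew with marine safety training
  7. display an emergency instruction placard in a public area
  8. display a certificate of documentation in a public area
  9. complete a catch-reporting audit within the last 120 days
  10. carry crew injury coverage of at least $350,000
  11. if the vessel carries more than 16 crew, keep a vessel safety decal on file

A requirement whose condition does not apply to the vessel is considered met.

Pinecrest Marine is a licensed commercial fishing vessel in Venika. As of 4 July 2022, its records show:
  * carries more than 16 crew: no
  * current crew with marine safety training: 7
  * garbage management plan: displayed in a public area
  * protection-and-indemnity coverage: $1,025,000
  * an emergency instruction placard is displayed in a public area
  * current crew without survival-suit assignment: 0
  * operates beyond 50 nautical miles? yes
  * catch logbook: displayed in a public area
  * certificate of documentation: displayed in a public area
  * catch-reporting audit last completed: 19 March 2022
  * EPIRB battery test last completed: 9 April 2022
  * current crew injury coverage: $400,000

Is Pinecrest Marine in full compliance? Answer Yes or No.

Yes

1. crew without survival-suit assignment 0 ≤ 1 → met
2. condition 'operates beyond 50 nautical miles' holds; EPIRB battery test 86 days ago vs limit 90 → met
3. catch logbook present → met
4. garbage management plan present → met
5. protection-and-indemnity coverage $1,025,000 ≥ $1,025,000 → met
6. crew with marine safety training 7 ≥ 5 → met
7. emergency instruction placard present → met
8. certificate of documentation present → met
9. catch-reporting audit 107 days ago vs limit 120 → met
10. crew injury coverage $400,000 ≥ $350,000 → met
11. condition 'carries more than 16 crew' does not hold → requirement n/a → met
All met.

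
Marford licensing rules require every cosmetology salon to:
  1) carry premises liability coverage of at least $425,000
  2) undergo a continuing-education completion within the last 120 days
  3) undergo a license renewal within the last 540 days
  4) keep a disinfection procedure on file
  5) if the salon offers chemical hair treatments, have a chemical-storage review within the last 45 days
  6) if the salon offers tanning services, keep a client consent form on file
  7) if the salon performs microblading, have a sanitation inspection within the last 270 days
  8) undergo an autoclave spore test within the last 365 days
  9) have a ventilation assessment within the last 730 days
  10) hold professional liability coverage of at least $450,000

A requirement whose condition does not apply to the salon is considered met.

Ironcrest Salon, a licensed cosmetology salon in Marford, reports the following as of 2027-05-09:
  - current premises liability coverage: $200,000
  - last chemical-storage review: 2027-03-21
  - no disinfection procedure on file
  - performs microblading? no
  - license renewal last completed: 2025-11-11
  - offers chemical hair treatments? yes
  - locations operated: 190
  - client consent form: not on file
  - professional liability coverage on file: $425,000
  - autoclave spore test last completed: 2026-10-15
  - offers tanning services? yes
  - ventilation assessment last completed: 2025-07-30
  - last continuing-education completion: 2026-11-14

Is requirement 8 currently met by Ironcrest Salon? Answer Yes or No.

Yes

8. autoclave spore test 206 days ago vs limit 365 → met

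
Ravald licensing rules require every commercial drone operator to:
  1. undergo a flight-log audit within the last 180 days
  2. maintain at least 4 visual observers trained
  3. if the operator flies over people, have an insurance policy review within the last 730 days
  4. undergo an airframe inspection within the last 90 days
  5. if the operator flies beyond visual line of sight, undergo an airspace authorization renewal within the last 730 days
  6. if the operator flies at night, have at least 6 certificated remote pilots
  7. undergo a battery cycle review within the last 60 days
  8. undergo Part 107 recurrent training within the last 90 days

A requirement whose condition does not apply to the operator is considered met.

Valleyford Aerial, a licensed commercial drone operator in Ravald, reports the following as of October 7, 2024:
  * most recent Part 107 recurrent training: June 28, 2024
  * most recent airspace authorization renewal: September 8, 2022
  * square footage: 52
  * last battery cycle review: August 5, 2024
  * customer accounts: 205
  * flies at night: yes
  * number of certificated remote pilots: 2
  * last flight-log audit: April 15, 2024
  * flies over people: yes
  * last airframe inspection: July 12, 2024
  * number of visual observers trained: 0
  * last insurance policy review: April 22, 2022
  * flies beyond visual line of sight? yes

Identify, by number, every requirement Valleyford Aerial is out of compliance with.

1. flight-log audit 175 days ago vs limit 180 → met
2. visual observers trained 0 < 4 → not met
3. condition 'flies over people' holds; insurance policy review 899 days ago vs limit 730 → not met
4. airframe inspection 87 days ago vs limit 90 → met
5. condition 'flies beyond visual line of sight' holds; airspace authorization renewal 760 days ago vs limit 730 → not met
6. condition 'flies at night' holds; certificated remote pilots 2 < 6 → not met
7. battery cycle review 63 days ago vs limit 60 → not met
8. Part 107 recurrent training 101 days ago vs limit 90 → not met
Not met: 2, 3, 5, 6, 7, 8

2, 3, 5, 6, 7, 8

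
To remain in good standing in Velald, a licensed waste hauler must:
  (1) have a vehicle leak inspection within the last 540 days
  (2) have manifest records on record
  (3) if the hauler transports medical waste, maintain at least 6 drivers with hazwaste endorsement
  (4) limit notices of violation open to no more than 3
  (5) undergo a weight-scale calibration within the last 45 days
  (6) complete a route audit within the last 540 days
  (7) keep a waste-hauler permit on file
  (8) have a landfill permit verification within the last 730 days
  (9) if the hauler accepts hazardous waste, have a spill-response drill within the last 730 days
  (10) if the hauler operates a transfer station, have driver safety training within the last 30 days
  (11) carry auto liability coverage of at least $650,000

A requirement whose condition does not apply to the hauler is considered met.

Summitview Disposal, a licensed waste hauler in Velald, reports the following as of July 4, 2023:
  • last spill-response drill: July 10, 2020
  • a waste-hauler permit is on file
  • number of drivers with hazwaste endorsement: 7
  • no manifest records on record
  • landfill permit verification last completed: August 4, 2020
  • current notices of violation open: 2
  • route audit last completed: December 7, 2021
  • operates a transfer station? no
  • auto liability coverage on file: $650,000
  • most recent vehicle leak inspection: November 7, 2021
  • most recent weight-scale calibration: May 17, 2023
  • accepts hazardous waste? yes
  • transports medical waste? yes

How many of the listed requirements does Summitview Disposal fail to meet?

6

1. vehicle leak inspection 604 days ago vs limit 540 → not met
2. manifest records absent → not met
3. condition 'transports medical waste' holds; drivers with hazwaste endorsement 7 ≥ 6 → met
4. notices of violation open 2 ≤ 3 → met
5. weight-scale calibration 48 days ago vs limit 45 → not met
6. route audit 574 days ago vs limit 540 → not met
7. waste-hauler permit present → met
8. landfill permit verification 1064 days ago vs limit 730 → not met
9. condition 'accepts hazardous waste' holds; spill-response drill 1089 days ago vs limit 730 → not met
10. condition 'operates a transfer station' does not hold → requirement n/a → met
11. auto liability coverage $650,000 ≥ $650,000 → met
Not met: 6 of 11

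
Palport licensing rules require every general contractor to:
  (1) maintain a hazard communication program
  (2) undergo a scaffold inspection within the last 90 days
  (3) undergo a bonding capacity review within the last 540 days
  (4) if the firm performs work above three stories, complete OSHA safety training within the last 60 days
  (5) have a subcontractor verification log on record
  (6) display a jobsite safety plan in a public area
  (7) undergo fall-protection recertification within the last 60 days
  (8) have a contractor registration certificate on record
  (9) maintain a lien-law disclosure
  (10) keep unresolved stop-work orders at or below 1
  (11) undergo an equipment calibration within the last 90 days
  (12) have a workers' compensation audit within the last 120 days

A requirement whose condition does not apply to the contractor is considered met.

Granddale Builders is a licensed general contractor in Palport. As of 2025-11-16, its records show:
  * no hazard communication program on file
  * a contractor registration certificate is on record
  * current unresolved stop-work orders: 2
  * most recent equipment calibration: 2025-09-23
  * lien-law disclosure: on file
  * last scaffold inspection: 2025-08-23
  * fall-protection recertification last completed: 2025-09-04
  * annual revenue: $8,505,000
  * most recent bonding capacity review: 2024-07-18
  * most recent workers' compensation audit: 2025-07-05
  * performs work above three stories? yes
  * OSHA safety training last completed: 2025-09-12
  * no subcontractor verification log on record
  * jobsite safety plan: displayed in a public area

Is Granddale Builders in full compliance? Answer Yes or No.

1. hazard communication program absent → not met
2. scaffold inspection 85 days ago vs limit 90 → met
3. bonding capacity review 486 days ago vs limit 540 → met
4. condition 'performs work above three stories' holds; OSHA safety training 65 days ago vs limit 60 → not met
5. subcontractor verification log absent → not met
6. jobsite safety plan present → met
7. fall-protection recertification 73 days ago vs limit 60 → not met
8. contractor registration certificate present → met
9. lien-law disclosure present → met
10. unresolved stop-work orders 2 > 1 → not met
11. equipment calibration 54 days ago vs limit 90 → met
12. workers' compensation audit 134 days ago vs limit 120 → not met
Not met: 1, 4, 5, 7, 10, 12

No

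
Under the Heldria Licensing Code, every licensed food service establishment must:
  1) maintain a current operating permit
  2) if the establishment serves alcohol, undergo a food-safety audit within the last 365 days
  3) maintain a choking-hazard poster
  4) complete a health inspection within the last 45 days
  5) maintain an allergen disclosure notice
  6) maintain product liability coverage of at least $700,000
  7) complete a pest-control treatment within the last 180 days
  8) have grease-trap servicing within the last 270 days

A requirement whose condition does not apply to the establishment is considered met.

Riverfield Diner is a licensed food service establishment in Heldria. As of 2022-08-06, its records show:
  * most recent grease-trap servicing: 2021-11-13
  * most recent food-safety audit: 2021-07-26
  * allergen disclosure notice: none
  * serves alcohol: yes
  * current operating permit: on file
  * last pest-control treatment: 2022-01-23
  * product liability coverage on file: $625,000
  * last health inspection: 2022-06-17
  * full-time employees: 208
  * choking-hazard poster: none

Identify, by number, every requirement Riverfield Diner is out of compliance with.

2, 3, 4, 5, 6, 7

1. current operating permit present → met
2. condition 'serves alcohol' holds; food-safety audit 376 days ago vs limit 365 → not met
3. choking-hazard poster absent → not met
4. health inspection 50 days ago vs limit 45 → not met
5. allergen disclosure notice absent → not met
6. product liability coverage $625,000 < $700,000 → not met
7. pest-control treatment 195 days ago vs limit 180 → not met
8. grease-trap servicing 266 days ago vs limit 270 → met
Not met: 2, 3, 4, 5, 6, 7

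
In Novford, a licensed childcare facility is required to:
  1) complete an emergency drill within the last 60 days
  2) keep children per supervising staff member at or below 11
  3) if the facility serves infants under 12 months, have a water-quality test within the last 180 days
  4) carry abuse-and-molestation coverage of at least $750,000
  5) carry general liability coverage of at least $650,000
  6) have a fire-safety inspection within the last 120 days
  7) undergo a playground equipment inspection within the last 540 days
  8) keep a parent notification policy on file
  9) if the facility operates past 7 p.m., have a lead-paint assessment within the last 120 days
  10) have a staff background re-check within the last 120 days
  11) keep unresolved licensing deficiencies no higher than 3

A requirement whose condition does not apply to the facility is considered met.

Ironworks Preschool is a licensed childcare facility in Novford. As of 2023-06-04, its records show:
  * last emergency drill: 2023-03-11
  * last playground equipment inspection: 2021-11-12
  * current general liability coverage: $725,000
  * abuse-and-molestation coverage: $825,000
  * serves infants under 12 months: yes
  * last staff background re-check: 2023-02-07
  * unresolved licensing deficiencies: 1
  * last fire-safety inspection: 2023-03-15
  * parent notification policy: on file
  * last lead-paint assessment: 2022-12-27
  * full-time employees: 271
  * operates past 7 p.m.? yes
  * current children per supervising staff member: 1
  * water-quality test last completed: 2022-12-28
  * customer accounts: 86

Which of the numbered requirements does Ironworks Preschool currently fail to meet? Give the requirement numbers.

1. emergency drill 85 days ago vs limit 60 → not met
2. children per supervising staff member 1 ≤ 11 → met
3. condition 'serves infants under 12 months' holds; water-quality test 158 days ago vs limit 180 → met
4. abuse-and-molestation coverage $825,000 ≥ $750,000 → met
5. general liability coverage $725,000 ≥ $650,000 → met
6. fire-safety inspection 81 days ago vs limit 120 → met
7. playground equipment inspection 569 days ago vs limit 540 → not met
8. parent notification policy present → met
9. condition 'operates past 7 p.m.' holds; lead-paint assessment 159 days ago vs limit 120 → not met
10. staff background re-check 117 days ago vs limit 120 → met
11. unresolved licensing deficiencies 1 ≤ 3 → met
Not met: 1, 7, 9

1, 7, 9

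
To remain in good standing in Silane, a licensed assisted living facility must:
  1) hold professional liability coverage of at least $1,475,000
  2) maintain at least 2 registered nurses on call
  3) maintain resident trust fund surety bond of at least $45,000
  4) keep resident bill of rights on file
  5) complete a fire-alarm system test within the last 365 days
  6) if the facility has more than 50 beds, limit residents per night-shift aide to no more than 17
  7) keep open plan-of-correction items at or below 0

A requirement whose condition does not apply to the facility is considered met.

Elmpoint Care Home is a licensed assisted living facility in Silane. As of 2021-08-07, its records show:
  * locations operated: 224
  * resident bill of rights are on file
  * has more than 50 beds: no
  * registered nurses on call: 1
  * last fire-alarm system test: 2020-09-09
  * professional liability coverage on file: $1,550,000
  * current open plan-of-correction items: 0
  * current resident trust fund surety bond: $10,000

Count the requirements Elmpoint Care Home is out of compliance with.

1. professional liability coverage $1,550,000 ≥ $1,475,000 → met
2. registered nurses on call 1 < 2 → not met
3. resident trust fund surety bond $10,000 < $45,000 → not met
4. resident bill of rights present → met
5. fire-alarm system test 332 days ago vs limit 365 → met
6. condition 'has more than 50 beds' does not hold → requirement n/a → met
7. open plan-of-correction items 0 ≤ 0 → met
Not met: 2 of 7

2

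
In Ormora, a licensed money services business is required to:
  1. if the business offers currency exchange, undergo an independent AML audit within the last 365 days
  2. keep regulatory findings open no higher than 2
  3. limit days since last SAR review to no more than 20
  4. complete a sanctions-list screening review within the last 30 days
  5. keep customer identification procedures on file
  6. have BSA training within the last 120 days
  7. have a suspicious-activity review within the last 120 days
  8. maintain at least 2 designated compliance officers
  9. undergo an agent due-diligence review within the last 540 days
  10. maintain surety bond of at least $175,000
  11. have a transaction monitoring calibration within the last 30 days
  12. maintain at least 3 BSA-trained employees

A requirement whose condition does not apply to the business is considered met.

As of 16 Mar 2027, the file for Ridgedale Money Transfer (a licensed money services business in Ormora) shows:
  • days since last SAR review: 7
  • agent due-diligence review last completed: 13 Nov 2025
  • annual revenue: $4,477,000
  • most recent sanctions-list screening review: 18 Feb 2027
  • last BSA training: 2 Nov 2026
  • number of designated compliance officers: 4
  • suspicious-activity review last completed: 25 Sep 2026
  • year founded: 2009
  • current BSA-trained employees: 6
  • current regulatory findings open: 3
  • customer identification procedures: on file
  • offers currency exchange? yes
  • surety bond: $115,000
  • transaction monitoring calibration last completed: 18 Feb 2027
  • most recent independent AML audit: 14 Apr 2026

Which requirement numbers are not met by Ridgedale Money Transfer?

2, 6, 7, 10

1. condition 'offers currency exchange' holds; independent AML audit 336 days ago vs limit 365 → met
2. regulatory findings open 3 > 2 → not met
3. days since last SAR review 7 ≤ 20 → met
4. sanctions-list screening review 26 days ago vs limit 30 → met
5. customer identification procedures present → met
6. BSA training 134 days ago vs limit 120 → not met
7. suspicious-activity review 172 days ago vs limit 120 → not met
8. designated compliance officers 4 ≥ 2 → met
9. agent due-diligence review 488 days ago vs limit 540 → met
10. surety bond $115,000 < $175,000 → not met
11. transaction monitoring calibration 26 days ago vs limit 30 → met
12. BSA-trained employees 6 ≥ 3 → met
Not met: 2, 6, 7, 10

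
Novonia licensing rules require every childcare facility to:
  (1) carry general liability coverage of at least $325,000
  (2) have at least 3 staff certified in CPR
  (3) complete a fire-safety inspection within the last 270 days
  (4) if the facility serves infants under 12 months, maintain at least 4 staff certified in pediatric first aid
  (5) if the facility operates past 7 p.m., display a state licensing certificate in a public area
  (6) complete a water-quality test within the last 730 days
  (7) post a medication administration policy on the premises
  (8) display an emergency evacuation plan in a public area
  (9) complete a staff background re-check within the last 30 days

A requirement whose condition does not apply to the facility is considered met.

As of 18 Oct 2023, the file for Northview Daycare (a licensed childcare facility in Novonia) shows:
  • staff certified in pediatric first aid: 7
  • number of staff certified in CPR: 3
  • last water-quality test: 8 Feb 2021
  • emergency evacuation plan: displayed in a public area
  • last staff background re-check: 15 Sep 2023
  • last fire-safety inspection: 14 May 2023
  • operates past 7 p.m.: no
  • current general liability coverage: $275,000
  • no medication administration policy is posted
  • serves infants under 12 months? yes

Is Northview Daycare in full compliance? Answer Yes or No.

1. general liability coverage $275,000 < $325,000 → not met
2. staff certified in CPR 3 ≥ 3 → met
3. fire-safety inspection 157 days ago vs limit 270 → met
4. condition 'serves infants under 12 months' holds; staff certified in pediatric first aid 7 ≥ 4 → met
5. condition 'operates past 7 p.m.' does not hold → requirement n/a → met
6. water-quality test 982 days ago vs limit 730 → not met
7. medication administration policy absent → not met
8. emergency evacuation plan present → met
9. staff background re-check 33 days ago vs limit 30 → not met
Not met: 1, 6, 7, 9

No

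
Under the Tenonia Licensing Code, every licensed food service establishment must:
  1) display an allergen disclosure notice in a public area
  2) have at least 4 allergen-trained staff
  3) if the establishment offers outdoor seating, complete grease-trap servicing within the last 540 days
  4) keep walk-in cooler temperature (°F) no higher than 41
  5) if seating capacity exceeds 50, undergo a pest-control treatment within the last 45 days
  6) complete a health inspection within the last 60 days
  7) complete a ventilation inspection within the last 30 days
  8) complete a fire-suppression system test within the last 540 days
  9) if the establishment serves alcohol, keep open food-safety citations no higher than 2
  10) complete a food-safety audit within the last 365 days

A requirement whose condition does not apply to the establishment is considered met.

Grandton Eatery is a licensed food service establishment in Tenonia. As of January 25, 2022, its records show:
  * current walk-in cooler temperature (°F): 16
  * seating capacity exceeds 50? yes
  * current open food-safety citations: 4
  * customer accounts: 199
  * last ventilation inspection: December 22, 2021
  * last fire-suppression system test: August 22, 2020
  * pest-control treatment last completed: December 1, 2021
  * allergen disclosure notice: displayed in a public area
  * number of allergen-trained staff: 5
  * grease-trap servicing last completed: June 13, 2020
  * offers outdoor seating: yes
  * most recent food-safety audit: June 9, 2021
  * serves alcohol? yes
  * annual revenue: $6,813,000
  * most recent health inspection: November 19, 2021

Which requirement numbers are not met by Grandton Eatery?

3, 5, 6, 7, 9

1. allergen disclosure notice present → met
2. allergen-trained staff 5 ≥ 4 → met
3. condition 'offers outdoor seating' holds; grease-trap servicing 591 days ago vs limit 540 → not met
4. walk-in cooler temperature (°F) 16 ≤ 41 → met
5. condition 'seating capacity exceeds 50' holds; pest-control treatment 55 days ago vs limit 45 → not met
6. health inspection 67 days ago vs limit 60 → not met
7. ventilation inspection 34 days ago vs limit 30 → not met
8. fire-suppression system test 521 days ago vs limit 540 → met
9. condition 'serves alcohol' holds; open food-safety citations 4 > 2 → not met
10. food-safety audit 230 days ago vs limit 365 → met
Not met: 3, 5, 6, 7, 9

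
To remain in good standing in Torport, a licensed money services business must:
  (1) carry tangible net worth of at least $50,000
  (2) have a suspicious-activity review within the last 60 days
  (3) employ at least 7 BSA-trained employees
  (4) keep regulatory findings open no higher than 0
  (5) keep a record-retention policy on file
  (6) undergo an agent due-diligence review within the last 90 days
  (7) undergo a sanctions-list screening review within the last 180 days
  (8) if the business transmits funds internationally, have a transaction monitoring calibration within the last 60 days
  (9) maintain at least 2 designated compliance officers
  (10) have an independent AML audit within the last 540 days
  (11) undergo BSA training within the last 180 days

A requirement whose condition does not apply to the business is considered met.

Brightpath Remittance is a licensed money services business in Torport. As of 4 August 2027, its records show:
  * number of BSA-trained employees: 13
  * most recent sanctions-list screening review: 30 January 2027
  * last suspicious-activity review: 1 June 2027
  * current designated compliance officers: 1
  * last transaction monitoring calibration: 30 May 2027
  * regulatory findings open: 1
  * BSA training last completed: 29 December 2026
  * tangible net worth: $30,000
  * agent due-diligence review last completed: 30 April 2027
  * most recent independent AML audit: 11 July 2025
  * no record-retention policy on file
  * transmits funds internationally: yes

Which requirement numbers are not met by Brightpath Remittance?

1, 2, 4, 5, 6, 7, 8, 9, 10, 11

1. tangible net worth $30,000 < $50,000 → not met
2. suspicious-activity review 64 days ago vs limit 60 → not met
3. BSA-trained employees 13 ≥ 7 → met
4. regulatory findings open 1 > 0 → not met
5. record-retention policy absent → not met
6. agent due-diligence review 96 days ago vs limit 90 → not met
7. sanctions-list screening review 186 days ago vs limit 180 → not met
8. condition 'transmits funds internationally' holds; transaction monitoring calibration 66 days ago vs limit 60 → not met
9. designated compliance officers 1 < 2 → not met
10. independent AML audit 754 days ago vs limit 540 → not met
11. BSA training 218 days ago vs limit 180 → not met
Not met: 1, 2, 4, 5, 6, 7, 8, 9, 10, 11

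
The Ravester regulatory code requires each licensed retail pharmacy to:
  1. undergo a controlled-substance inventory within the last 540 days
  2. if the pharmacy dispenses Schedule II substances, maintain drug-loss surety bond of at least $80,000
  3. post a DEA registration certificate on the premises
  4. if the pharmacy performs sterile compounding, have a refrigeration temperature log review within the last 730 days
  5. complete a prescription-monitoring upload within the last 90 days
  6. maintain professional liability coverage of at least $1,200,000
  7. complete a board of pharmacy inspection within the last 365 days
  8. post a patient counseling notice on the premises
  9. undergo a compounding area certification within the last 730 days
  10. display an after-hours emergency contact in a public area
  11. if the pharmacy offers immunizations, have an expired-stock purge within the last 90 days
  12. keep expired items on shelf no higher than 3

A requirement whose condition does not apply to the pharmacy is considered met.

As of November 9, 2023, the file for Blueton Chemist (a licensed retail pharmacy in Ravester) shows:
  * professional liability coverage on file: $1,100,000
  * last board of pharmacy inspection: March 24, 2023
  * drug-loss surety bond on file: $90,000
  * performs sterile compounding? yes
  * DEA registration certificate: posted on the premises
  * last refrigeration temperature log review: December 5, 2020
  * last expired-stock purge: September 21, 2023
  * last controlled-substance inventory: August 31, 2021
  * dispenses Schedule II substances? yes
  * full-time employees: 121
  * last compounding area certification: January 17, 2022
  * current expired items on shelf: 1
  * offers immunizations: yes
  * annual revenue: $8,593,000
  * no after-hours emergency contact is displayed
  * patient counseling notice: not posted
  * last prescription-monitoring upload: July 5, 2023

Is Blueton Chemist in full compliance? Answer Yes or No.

No

1. controlled-substance inventory 800 days ago vs limit 540 → not met
2. condition 'dispenses Schedule II substances' holds; drug-loss surety bond $90,000 ≥ $80,000 → met
3. DEA registration certificate present → met
4. condition 'performs sterile compounding' holds; refrigeration temperature log review 1069 days ago vs limit 730 → not met
5. prescription-monitoring upload 127 days ago vs limit 90 → not met
6. professional liability coverage $1,100,000 < $1,200,000 → not met
7. board of pharmacy inspection 230 days ago vs limit 365 → met
8. patient counseling notice absent → not met
9. compounding area certification 661 days ago vs limit 730 → met
10. after-hours emergency contact absent → not met
11. condition 'offers immunizations' holds; expired-stock purge 49 days ago vs limit 90 → met
12. expired items on shelf 1 ≤ 3 → met
Not met: 1, 4, 5, 6, 8, 10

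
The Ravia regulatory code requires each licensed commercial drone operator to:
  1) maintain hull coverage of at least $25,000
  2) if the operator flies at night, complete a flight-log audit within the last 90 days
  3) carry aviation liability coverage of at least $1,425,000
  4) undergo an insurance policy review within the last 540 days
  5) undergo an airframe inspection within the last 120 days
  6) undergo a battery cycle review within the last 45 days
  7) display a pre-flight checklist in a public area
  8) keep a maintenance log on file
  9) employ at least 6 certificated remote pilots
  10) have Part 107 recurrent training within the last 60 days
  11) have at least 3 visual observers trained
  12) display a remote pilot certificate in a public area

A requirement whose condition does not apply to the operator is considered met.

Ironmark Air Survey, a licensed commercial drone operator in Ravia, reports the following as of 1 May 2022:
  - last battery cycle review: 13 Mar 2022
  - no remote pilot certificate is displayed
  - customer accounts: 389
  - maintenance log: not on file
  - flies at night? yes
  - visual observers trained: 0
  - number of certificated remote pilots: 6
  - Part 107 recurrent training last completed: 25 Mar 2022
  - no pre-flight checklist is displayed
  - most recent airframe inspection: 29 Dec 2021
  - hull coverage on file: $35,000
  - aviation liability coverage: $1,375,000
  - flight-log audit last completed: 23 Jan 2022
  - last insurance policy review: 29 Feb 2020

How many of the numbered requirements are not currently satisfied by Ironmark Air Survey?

1. hull coverage $35,000 ≥ $25,000 → met
2. condition 'flies at night' holds; flight-log audit 98 days ago vs limit 90 → not met
3. aviation liability coverage $1,375,000 < $1,425,000 → not met
4. insurance policy review 792 days ago vs limit 540 → not met
5. airframe inspection 123 days ago vs limit 120 → not met
6. battery cycle review 49 days ago vs limit 45 → not met
7. pre-flight checklist absent → not met
8. maintenance log absent → not met
9. certificated remote pilots 6 ≥ 6 → met
10. Part 107 recurrent training 37 days ago vs limit 60 → met
11. visual observers trained 0 < 3 → not met
12. remote pilot certificate absent → not met
Not met: 9 of 12

9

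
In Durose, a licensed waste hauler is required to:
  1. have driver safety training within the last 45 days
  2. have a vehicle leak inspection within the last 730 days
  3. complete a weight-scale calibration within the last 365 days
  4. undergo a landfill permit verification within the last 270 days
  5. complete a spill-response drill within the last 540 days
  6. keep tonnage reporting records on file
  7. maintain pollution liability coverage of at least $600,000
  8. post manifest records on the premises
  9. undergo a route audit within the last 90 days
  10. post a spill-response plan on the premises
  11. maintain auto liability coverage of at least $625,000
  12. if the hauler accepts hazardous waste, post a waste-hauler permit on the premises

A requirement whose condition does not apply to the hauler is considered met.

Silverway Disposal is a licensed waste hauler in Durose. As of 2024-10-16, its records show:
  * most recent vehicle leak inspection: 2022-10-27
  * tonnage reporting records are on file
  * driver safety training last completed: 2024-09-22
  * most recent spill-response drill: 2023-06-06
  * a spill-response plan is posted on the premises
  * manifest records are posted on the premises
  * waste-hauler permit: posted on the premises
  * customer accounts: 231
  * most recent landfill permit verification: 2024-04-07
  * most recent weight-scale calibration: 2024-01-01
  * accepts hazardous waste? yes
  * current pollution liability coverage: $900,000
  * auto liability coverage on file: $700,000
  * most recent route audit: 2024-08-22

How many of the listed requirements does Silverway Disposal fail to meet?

0

1. driver safety training 24 days ago vs limit 45 → met
2. vehicle leak inspection 720 days ago vs limit 730 → met
3. weight-scale calibration 289 days ago vs limit 365 → met
4. landfill permit verification 192 days ago vs limit 270 → met
5. spill-response drill 498 days ago vs limit 540 → met
6. tonnage reporting records present → met
7. pollution liability coverage $900,000 ≥ $600,000 → met
8. manifest records present → met
9. route audit 55 days ago vs limit 90 → met
10. spill-response plan present → met
11. auto liability coverage $700,000 ≥ $625,000 → met
12. condition 'accepts hazardous waste' holds; waste-hauler permit present → met
Not met: 0 of 12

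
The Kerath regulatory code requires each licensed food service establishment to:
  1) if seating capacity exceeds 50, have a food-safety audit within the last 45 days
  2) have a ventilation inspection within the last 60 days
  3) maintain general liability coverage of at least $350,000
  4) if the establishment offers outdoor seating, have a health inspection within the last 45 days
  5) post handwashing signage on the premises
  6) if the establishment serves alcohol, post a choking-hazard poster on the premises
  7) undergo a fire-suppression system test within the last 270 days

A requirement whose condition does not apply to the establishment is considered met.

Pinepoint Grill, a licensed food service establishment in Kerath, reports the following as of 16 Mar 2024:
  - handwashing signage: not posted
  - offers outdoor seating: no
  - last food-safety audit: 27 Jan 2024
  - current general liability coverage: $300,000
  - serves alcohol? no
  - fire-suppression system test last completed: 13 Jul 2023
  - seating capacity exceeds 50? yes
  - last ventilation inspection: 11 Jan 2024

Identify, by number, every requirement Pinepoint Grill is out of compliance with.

1, 2, 3, 5

1. condition 'seating capacity exceeds 50' holds; food-safety audit 49 days ago vs limit 45 → not met
2. ventilation inspection 65 days ago vs limit 60 → not met
3. general liability coverage $300,000 < $350,000 → not met
4. condition 'offers outdoor seating' does not hold → requirement n/a → met
5. handwashing signage absent → not met
6. condition 'serves alcohol' does not hold → requirement n/a → met
7. fire-suppression system test 247 days ago vs limit 270 → met
Not met: 1, 2, 3, 5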